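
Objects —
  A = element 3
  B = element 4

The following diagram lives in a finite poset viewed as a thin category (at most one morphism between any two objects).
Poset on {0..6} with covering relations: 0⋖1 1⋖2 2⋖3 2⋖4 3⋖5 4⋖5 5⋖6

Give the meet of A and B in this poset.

Lower bounds of A=3 and B=4: {0,1,2}
  0 ⊑ 2
  1 ⊑ 2
  2 ⊑ 2
glb = 2

Answer: A∧B = 2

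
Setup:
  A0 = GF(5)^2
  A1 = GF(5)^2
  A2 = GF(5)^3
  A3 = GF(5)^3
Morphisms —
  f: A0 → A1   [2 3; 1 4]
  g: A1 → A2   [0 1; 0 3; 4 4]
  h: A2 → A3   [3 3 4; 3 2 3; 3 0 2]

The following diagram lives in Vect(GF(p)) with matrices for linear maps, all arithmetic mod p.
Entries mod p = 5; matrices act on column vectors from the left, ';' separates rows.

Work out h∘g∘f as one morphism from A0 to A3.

Answer: [0 0; 0 0; 2 3]

Work:
  e0=⟨1,0⟩ f→⟨2,1⟩ g→⟨1,3,2⟩ h→⟨0,0,2⟩
  e1=⟨0,1⟩ f→⟨3,4⟩ g→⟨4,2,3⟩ h→⟨0,0,3⟩
⟦path⟧: [0 0; 0 0; 2 3]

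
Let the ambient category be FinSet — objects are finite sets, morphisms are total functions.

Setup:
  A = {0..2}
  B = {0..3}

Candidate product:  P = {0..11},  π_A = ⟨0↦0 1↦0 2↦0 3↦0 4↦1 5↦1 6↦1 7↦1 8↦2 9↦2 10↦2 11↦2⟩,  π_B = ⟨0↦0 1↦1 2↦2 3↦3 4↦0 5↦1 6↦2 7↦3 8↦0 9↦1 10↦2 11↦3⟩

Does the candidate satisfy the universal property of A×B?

|A|·|B| = 3·4 = 12;  |P| = 12
Check the pairing map k ↦ (π_A(k), π_B(k)):
  0 ↦ (0,0)
  1 ↦ (0,1)
  2 ↦ (0,2)
  3 ↦ (0,3)
  4 ↦ (1,0)
  5 ↦ (1,1)
  6 ↦ (1,2)
  7 ↦ (1,3)
  8 ↦ (2,0)
  9 ↦ (2,1)
  10 ↦ (2,2)
  11 ↦ (2,3)
distinct pairs in image: 12 / 12 needed
  → bijection onto A×B; projections well-typed.

Answer: VALID PRODUCT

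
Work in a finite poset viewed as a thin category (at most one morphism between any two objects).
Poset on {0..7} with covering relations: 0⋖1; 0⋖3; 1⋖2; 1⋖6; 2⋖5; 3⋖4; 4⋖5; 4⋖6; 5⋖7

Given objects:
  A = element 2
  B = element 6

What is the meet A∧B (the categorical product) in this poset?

Answer: A∧B = 1

Trace:
Lower bounds of A=2 and B=6: {0,1}
  0 ≤ 1
  1 ≤ 1
glb = 1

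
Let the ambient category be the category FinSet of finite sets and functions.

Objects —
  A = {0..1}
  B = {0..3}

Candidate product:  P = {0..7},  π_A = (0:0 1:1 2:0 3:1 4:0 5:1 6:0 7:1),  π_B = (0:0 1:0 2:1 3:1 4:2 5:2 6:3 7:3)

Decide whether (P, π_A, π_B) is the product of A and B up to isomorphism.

|A|·|B| = 2·4 = 8;  |P| = 8
Check the pairing map k ↦ (π_A(k), π_B(k)):
  0 : (0,0)
  1 : (1,0)
  2 : (0,1)
  3 : (1,1)
  4 : (0,2)
  5 : (1,2)
  6 : (0,3)
  7 : (1,3)
distinct pairs in image: 8 / 8 needed
  → bijection onto A×B; projections well-typed.

Answer: VALID PRODUCT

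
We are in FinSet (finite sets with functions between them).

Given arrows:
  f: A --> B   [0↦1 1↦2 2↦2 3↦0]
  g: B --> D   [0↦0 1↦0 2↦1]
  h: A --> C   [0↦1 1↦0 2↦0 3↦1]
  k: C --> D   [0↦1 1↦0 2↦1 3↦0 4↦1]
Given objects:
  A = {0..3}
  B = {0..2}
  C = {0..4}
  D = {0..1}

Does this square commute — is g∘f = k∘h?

Answer: COMMUTES

Derivation:
1) trace f;g:
  0 f-->1 g-->0
  1 f-->2 g-->1
  2 f-->2 g-->1
  3 f-->0 g-->0
  result₁ = [0↦0 1↦1 2↦1 3↦0]
2) trace h;k:
  0 h-->1 k-->0
  1 h-->0 k-->1
  2 h-->0 k-->1
  3 h-->1 k-->0
  result₂ = [0↦0 1↦1 2↦1 3↦0]
Equal? same morphism ✓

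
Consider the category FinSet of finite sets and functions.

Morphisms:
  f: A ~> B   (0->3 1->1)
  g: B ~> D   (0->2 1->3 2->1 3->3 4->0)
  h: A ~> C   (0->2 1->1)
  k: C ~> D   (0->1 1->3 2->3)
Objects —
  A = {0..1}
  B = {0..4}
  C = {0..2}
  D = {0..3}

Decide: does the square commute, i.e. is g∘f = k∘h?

1) trace f;g:
  0 f~>3 g~>3
  1 f~>1 g~>3
  composite₁ = (0->3 1->3)
2) trace h;k:
  0 h~>2 k~>3
  1 h~>1 k~>3
  composite₂ = (0->3 1->3)
Equal? same morphism ✓

Answer: COMMUTES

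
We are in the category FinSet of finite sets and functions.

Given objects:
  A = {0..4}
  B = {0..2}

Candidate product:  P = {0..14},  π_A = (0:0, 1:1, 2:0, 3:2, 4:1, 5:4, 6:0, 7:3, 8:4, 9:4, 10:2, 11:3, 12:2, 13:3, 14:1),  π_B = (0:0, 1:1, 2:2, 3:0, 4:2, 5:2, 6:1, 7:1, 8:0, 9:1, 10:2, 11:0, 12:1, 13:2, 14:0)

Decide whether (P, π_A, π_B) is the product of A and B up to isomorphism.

|A|·|B| = 5·3 = 15;  |P| = 15
Check the pairing map k ↦ (π_A(k), π_B(k)):
  0 : (0,0)
  1 : (1,1)
  2 : (0,2)
  3 : (2,0)
  4 : (1,2)
  5 : (4,2)
  6 : (0,1)
  7 : (3,1)
  8 : (4,0)
  9 : (4,1)
  10 : (2,2)
  11 : (3,0)
  12 : (2,1)
  13 : (3,2)
  14 : (1,0)
distinct pairs in image: 15 / 15 needed
  → bijection onto A×B; projections well-typed.

Answer: VALID PRODUCT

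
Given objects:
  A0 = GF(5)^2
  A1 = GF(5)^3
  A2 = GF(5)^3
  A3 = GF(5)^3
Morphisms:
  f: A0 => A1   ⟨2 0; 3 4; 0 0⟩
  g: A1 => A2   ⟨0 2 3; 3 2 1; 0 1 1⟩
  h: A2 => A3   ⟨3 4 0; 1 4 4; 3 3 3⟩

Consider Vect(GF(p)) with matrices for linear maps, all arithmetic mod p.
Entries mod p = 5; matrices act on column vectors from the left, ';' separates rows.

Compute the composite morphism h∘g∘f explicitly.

Answer: ⟨1 1; 1 1; 3 0⟩

Trace:
  e0=⟨1,0⟩ f=>⟨2,3,0⟩ g=>⟨1,2,3⟩ h=>⟨1,1,3⟩
  e1=⟨0,1⟩ f=>⟨0,4,0⟩ g=>⟨3,3,4⟩ h=>⟨1,1,0⟩
result: ⟨1 1; 1 1; 3 0⟩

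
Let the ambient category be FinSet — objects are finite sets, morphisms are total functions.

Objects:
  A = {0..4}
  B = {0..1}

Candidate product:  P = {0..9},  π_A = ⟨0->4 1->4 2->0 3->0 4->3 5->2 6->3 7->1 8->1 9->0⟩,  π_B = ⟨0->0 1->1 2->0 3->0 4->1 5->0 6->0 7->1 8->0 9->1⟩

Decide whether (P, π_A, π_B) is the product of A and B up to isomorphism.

Answer: NOT A VALID PRODUCT — duplicate pair at indices 2,3

Trace:
|A|·|B| = 5·2 = 10;  |P| = 10
Check the pairing map k ↦ (π_A(k), π_B(k)):
  0 -> (4,0)
  1 -> (4,1)
  2 -> (0,0)
  3 -> (0,0)  ✗ repeats pair of k=2
  4 -> (3,1)
  5 -> (2,0)
  6 -> (3,0)
  7 -> (1,1)
  8 -> (1,0)
  9 -> (0,1)
distinct pairs in image: 9 / 10 needed
  → (0,0) hit at k=2 and k=3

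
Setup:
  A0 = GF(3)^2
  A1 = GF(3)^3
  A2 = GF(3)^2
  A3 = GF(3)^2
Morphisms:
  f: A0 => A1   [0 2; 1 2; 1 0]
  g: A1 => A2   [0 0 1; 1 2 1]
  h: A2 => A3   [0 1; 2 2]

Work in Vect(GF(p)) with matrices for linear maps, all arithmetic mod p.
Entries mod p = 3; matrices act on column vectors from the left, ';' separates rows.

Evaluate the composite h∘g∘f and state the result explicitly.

  e0=[1,0] f=>[0,1,1] g=>[1,0] h=>[0,2]
  e1=[0,1] f=>[2,2,0] g=>[0,0] h=>[0,0]
result: [0 0; 2 0]

Answer: [0 0; 2 0]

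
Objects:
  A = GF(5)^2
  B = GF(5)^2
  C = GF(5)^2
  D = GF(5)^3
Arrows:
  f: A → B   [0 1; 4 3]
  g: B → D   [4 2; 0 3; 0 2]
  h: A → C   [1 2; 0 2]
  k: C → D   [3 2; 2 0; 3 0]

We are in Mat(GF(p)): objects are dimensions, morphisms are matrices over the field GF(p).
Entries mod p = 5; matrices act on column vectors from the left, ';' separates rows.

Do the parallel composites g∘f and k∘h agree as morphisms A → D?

Answer: COMMUTES

Trace:
1) trace f;g:
  e0=[1,0] f→[0,4] g→[3,2,3]
  e1=[0,1] f→[1,3] g→[0,4,1]
  ⟦path⟧₁ = [3 0; 2 4; 3 1]
2) trace h;k:
  e0=[1,0] h→[1,0] k→[3,2,3]
  e1=[0,1] h→[2,2] k→[0,4,1]
  ⟦path⟧₂ = [3 0; 2 4; 3 1]
Equal? equal; square commutes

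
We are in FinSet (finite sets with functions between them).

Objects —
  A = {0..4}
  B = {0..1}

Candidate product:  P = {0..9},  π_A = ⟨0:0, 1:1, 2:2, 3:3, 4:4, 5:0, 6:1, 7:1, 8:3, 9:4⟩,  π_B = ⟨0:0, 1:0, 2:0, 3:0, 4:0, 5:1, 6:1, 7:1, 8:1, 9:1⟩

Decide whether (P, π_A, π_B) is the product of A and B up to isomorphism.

Answer: NOT A VALID PRODUCT — duplicate pair at indices 6,7

Trace:
|A|·|B| = 5·2 = 10;  |P| = 10
Check the pairing map k ↦ (π_A(k), π_B(k)):
  0 : (0,0)
  1 : (1,0)
  2 : (2,0)
  3 : (3,0)
  4 : (4,0)
  5 : (0,1)
  6 : (1,1)
  7 : (1,1)  ✗ repeats pair of k=6
  8 : (3,1)
  9 : (4,1)
distinct pairs in image: 9 / 10 needed
  → (1,1) hit at k=6 and k=7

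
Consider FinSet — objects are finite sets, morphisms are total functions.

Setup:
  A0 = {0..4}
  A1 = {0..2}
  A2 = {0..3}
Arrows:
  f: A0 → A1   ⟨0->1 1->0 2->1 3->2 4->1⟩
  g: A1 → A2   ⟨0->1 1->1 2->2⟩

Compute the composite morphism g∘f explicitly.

Answer: ⟨0->1 1->1 2->1 3->2 4->1⟩

Derivation:
  0 f→1 g→1
  1 f→0 g→1
  2 f→1 g→1
  3 f→2 g→2
  4 f→1 g→1
result: ⟨0->1 1->1 2->1 3->2 4->1⟩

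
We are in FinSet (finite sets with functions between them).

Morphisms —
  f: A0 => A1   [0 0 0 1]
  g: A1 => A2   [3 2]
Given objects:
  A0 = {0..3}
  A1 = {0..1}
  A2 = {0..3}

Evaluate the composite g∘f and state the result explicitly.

  0 f=>0 g=>3
  1 f=>0 g=>3
  2 f=>0 g=>3
  3 f=>1 g=>2
result: [3 3 3 2]

Answer: [3 3 3 2]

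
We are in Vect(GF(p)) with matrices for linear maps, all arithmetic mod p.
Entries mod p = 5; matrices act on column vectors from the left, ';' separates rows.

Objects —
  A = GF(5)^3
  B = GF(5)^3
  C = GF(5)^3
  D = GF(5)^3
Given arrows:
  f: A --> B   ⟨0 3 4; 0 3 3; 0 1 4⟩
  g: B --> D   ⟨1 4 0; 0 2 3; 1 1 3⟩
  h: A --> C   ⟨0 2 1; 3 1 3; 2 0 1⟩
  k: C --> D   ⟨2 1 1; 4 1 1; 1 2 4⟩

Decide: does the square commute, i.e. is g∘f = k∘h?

1) trace f;g:
  e0=[1,0,0] f-->[0,0,0] g-->[0,0,0]
  e1=[0,1,0] f-->[3,3,1] g-->[0,4,4]
  e2=[0,0,1] f-->[4,3,4] g-->[1,3,4]
  composite₁ = ⟨0 0 1; 0 4 3; 0 4 4⟩
2) trace h;k:
  e0=[1,0,0] h-->[0,3,2] k-->[0,0,4]
  e1=[0,1,0] h-->[2,1,0] k-->[0,4,4]
  e2=[0,0,1] h-->[1,3,1] k-->[1,3,1]
  composite₂ = ⟨0 0 1; 0 4 3; 4 4 1⟩
Equal? distinct morphisms ✗

Answer: DOES NOT COMMUTE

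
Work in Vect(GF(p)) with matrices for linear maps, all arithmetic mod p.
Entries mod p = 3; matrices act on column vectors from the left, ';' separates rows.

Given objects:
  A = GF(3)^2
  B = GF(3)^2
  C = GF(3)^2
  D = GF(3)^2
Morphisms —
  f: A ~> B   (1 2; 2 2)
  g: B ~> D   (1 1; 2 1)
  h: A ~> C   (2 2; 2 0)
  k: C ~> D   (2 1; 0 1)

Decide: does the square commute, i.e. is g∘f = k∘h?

1) trace f;g:
  e0=(1,0) f~>(1,2) g~>(0,1)
  e1=(0,1) f~>(2,2) g~>(1,0)
  result₁ = (0 1; 1 0)
2) trace h;k:
  e0=(1,0) h~>(2,2) k~>(0,2)
  e1=(0,1) h~>(2,0) k~>(1,0)
  result₂ = (0 1; 2 0)
Equal? differ; not commutative

Answer: DOES NOT COMMUTE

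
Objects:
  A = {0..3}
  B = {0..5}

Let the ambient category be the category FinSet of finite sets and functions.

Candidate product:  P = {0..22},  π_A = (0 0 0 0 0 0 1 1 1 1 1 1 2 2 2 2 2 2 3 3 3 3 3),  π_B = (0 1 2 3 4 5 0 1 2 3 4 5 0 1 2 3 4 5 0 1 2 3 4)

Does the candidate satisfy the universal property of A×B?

|A|·|B| = 4·6 = 24;  |P| = 23
  → cardinalities differ; no bijection possible.

Answer: NOT A VALID PRODUCT — |P|=23 ≠ |A|·|B|=24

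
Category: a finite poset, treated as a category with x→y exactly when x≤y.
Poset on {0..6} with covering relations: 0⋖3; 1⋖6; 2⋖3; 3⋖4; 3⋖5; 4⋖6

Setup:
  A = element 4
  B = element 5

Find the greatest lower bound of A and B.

Answer: A∧B = 3

Derivation:
{x : x⊑A ∧ x⊑B} = {0,2,3}  (A=4, B=5)
  0 ⊑ 3
  2 ⊑ 3
  3 ⊑ 3
glb = 3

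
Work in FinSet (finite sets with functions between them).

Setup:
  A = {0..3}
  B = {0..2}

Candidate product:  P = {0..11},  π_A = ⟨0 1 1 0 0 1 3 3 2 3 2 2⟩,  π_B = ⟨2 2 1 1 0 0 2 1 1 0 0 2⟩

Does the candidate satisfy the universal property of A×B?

Answer: VALID PRODUCT

Derivation:
|A|·|B| = 4·3 = 12;  |P| = 12
Check the pairing map k ↦ (π_A(k), π_B(k)):
  0 : (0,2)
  1 : (1,2)
  2 : (1,1)
  3 : (0,1)
  4 : (0,0)
  5 : (1,0)
  6 : (3,2)
  7 : (3,1)
  8 : (2,1)
  9 : (3,0)
  10 : (2,0)
  11 : (2,2)
distinct pairs in image: 12 / 12 needed
  → bijection onto A×B; projections well-typed.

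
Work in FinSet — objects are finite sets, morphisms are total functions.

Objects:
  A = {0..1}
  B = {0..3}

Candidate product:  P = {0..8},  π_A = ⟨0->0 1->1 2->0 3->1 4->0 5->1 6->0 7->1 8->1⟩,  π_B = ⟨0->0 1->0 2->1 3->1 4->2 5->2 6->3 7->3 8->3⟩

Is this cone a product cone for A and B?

|A|·|B| = 2·4 = 8;  |P| = 9
  → cardinalities differ; no bijection possible.

Answer: NOT A VALID PRODUCT — |P|=9 ≠ |A|·|B|=8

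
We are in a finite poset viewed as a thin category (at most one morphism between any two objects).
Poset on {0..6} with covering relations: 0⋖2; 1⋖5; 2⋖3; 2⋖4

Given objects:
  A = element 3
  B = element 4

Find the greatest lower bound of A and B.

Lower bounds of A=3 and B=4: {0,2}
  0 ⊑ 2
  2 ⊑ 2
glb = 2

Answer: A∧B = 2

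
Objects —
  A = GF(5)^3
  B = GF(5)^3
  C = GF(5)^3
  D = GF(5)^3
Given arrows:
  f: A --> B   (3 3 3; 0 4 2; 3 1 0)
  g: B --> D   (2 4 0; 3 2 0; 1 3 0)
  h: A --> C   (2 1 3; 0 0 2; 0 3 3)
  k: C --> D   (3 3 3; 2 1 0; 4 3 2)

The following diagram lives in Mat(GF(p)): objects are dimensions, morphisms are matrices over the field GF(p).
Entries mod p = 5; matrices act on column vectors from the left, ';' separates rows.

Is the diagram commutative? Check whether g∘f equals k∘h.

Along f;g (path 1):
  e0=⟨1,0,0⟩ f-->⟨3,0,3⟩ g-->⟨1,4,3⟩
  e1=⟨0,1,0⟩ f-->⟨3,4,1⟩ g-->⟨2,2,0⟩
  e2=⟨0,0,1⟩ f-->⟨3,2,0⟩ g-->⟨4,3,4⟩
  composite₁ = (1 2 4; 4 2 3; 3 0 4)
Along h;k (path 2):
  e0=⟨1,0,0⟩ h-->⟨2,0,0⟩ k-->⟨1,4,3⟩
  e1=⟨0,1,0⟩ h-->⟨1,0,3⟩ k-->⟨2,2,0⟩
  e2=⟨0,0,1⟩ h-->⟨3,2,3⟩ k-->⟨4,3,4⟩
  composite₂ = (1 2 4; 4 2 3; 3 0 4)
Equal? same morphism ✓

Answer: COMMUTES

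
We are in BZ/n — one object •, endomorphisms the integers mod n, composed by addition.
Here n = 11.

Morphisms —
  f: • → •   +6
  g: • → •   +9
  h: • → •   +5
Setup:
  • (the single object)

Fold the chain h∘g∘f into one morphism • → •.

Answer: +9

Work:
  0 +6≡6 +9≡4 +5≡9  (mod 11)
⟦path⟧: +9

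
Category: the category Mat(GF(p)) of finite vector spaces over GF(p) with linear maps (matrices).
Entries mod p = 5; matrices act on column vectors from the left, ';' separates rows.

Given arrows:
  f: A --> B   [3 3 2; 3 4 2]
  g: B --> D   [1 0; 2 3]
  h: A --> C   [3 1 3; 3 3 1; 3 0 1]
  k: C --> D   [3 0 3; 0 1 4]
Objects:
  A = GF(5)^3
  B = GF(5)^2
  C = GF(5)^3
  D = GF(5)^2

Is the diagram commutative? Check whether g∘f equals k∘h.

Answer: COMMUTES

Trace:
1) trace f;g:
  e0=⟨1,0,0⟩ f-->⟨3,3⟩ g-->⟨3,0⟩
  e1=⟨0,1,0⟩ f-->⟨3,4⟩ g-->⟨3,3⟩
  e2=⟨0,0,1⟩ f-->⟨2,2⟩ g-->⟨2,0⟩
  composite₁ = [3 3 2; 0 3 0]
2) trace h;k:
  e0=⟨1,0,0⟩ h-->⟨3,3,3⟩ k-->⟨3,0⟩
  e1=⟨0,1,0⟩ h-->⟨1,3,0⟩ k-->⟨3,3⟩
  e2=⟨0,0,1⟩ h-->⟨3,1,1⟩ k-->⟨2,0⟩
  composite₂ = [3 3 2; 0 3 0]
Equal? YES — commutes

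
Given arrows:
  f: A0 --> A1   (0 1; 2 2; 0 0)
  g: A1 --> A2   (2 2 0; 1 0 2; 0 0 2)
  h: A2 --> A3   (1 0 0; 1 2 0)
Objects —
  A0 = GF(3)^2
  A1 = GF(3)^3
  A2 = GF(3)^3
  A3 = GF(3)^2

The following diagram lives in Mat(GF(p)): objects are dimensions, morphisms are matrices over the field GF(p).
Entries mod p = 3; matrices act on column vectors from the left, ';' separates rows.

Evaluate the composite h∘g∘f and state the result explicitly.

  e0=(1,0) f-->(0,2,0) g-->(1,0,0) h-->(1,1)
  e1=(0,1) f-->(1,2,0) g-->(0,1,0) h-->(0,2)
result: (1 0; 1 2)

Answer: (1 0; 1 2)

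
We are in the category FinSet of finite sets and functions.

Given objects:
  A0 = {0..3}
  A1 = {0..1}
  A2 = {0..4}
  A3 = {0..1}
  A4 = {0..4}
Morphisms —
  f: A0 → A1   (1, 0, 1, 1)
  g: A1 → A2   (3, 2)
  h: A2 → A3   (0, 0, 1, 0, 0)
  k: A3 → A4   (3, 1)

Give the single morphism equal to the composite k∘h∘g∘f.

  0 f→1 g→2 h→1 k→1
  1 f→0 g→3 h→0 k→3
  2 f→1 g→2 h→1 k→1
  3 f→1 g→2 h→1 k→1
composite: (1, 3, 1, 1)

Answer: (1, 3, 1, 1)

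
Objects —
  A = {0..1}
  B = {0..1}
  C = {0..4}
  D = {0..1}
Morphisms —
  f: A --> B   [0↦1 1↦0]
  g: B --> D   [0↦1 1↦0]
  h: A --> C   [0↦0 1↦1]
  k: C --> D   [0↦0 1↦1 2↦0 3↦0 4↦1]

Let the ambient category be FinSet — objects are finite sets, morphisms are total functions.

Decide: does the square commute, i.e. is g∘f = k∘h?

Along f;g (path 1):
  0 f-->1 g-->0
  1 f-->0 g-->1
  ⟦path⟧₁ = [0↦0 1↦1]
Along h;k (path 2):
  0 h-->0 k-->0
  1 h-->1 k-->1
  ⟦path⟧₂ = [0↦0 1↦1]
Equal? YES — commutes

Answer: COMMUTES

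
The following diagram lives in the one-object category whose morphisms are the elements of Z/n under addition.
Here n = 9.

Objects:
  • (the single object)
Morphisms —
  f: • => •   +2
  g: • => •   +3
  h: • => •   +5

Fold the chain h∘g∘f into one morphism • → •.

Answer: +1

Work:
  0 +2≡2 +3≡5 +5≡1  (mod 9)
result: +1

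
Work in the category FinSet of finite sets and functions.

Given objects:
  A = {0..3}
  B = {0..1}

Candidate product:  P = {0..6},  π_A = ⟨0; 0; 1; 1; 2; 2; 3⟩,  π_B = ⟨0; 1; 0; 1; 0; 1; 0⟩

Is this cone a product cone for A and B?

|A|·|B| = 4·2 = 8;  |P| = 7
  → cardinalities differ; no bijection possible.

Answer: NOT A VALID PRODUCT — |P|=7 ≠ |A|·|B|=8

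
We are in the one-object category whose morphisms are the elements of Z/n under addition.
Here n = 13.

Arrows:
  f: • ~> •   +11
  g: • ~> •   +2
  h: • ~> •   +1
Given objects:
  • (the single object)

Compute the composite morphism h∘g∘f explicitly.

Answer: +1

Trace:
  0 +11≡11 +2≡0 +1≡1  (mod 13)
⟦path⟧: +1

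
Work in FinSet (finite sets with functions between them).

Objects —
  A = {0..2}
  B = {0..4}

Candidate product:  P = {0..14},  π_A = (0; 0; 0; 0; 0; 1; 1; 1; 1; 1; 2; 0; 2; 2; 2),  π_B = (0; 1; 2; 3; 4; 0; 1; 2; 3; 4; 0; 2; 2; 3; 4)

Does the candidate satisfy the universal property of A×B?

Answer: NOT A VALID PRODUCT — duplicate pair at indices 2,11

Work:
|A|·|B| = 3·5 = 15;  |P| = 15
Check the pairing map k ↦ (π_A(k), π_B(k)):
  0 ↦ (0,0)
  1 ↦ (0,1)
  2 ↦ (0,2)
  3 ↦ (0,3)
  4 ↦ (0,4)
  5 ↦ (1,0)
  6 ↦ (1,1)
  7 ↦ (1,2)
  8 ↦ (1,3)
  9 ↦ (1,4)
  10 ↦ (2,0)
  11 ↦ (0,2)  ✗ repeats pair of k=2
  12 ↦ (2,2)
  13 ↦ (2,3)
  14 ↦ (2,4)
distinct pairs in image: 14 / 15 needed
  → (0,2) hit at k=2 and k=11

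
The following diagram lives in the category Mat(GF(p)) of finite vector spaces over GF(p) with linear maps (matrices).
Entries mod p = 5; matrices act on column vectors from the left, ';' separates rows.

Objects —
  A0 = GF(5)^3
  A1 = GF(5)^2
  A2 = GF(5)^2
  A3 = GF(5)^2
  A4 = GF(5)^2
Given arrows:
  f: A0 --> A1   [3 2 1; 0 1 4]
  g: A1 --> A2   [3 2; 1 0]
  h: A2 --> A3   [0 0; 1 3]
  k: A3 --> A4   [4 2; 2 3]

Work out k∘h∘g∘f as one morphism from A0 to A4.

  e0=⟨1,0,0⟩ f-->⟨3,0⟩ g-->⟨4,3⟩ h-->⟨0,3⟩ k-->⟨1,4⟩
  e1=⟨0,1,0⟩ f-->⟨2,1⟩ g-->⟨3,2⟩ h-->⟨0,4⟩ k-->⟨3,2⟩
  e2=⟨0,0,1⟩ f-->⟨1,4⟩ g-->⟨1,1⟩ h-->⟨0,4⟩ k-->⟨3,2⟩
result: [1 3 3; 4 2 2]

Answer: [1 3 3; 4 2 2]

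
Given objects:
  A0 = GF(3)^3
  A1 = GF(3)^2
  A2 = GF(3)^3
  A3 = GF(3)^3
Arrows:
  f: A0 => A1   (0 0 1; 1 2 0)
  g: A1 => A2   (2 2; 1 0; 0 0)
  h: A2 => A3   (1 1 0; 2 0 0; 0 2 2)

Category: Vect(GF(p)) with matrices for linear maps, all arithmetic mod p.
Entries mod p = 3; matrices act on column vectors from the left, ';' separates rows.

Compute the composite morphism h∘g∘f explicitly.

  e0=(1,0,0) f=>(0,1) g=>(2,0,0) h=>(2,1,0)
  e1=(0,1,0) f=>(0,2) g=>(1,0,0) h=>(1,2,0)
  e2=(0,0,1) f=>(1,0) g=>(2,1,0) h=>(0,1,2)
composite: (2 1 0; 1 2 1; 0 0 2)

Answer: (2 1 0; 1 2 1; 0 0 2)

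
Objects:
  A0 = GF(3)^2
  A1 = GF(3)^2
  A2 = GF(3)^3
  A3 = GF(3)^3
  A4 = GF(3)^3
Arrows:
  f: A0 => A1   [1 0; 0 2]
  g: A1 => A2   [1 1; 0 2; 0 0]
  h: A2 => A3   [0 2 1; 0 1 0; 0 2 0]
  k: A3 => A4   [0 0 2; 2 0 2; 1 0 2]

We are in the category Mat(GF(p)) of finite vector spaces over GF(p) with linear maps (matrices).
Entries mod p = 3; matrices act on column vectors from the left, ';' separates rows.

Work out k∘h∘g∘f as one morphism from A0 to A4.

Answer: [0 1; 0 2; 0 0]

Work:
  e0=⟨1,0⟩ f=>⟨1,0⟩ g=>⟨1,0,0⟩ h=>⟨0,0,0⟩ k=>⟨0,0,0⟩
  e1=⟨0,1⟩ f=>⟨0,2⟩ g=>⟨2,1,0⟩ h=>⟨2,1,2⟩ k=>⟨1,2,0⟩
composite: [0 1; 0 2; 0 0]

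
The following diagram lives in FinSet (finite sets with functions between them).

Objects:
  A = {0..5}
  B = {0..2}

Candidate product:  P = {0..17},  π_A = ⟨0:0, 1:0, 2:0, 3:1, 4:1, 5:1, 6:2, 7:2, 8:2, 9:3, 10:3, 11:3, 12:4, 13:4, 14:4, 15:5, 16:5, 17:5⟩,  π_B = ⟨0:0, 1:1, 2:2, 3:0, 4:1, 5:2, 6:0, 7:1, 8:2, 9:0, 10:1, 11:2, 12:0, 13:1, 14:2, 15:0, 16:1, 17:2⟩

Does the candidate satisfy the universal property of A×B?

Answer: VALID PRODUCT

Work:
|A|·|B| = 6·3 = 18;  |P| = 18
Check the pairing map k ↦ (π_A(k), π_B(k)):
  0 : (0,0)
  1 : (0,1)
  2 : (0,2)
  3 : (1,0)
  4 : (1,1)
  5 : (1,2)
  6 : (2,0)
  7 : (2,1)
  8 : (2,2)
  9 : (3,0)
  10 : (3,1)
  11 : (3,2)
  12 : (4,0)
  13 : (4,1)
  14 : (4,2)
  15 : (5,0)
  16 : (5,1)
  17 : (5,2)
distinct pairs in image: 18 / 18 needed
  → bijection onto A×B; projections well-typed.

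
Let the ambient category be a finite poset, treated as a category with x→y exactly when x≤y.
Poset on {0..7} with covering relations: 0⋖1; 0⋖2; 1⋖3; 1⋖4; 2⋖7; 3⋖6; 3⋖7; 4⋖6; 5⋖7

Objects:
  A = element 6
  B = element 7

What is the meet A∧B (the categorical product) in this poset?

Common predecessors of 6,7: {0,1,3}
  0 ≤ 3
  1 ≤ 3
  3 ≤ 3
glb = 3

Answer: A∧B = 3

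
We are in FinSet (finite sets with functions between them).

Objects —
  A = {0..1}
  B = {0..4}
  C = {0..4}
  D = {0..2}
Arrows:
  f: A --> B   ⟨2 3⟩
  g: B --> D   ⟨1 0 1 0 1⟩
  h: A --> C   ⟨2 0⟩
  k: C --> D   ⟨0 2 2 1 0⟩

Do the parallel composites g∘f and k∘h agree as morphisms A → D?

Path 1 = f;g:
  0 f-->2 g-->1
  1 f-->3 g-->0
  ⟦path⟧₁ = ⟨1 0⟩
Path 2 = h;k:
  0 h-->2 k-->2
  1 h-->0 k-->0
  ⟦path⟧₂ = ⟨2 0⟩
Equal? NO — does not commute

Answer: DOES NOT COMMUTE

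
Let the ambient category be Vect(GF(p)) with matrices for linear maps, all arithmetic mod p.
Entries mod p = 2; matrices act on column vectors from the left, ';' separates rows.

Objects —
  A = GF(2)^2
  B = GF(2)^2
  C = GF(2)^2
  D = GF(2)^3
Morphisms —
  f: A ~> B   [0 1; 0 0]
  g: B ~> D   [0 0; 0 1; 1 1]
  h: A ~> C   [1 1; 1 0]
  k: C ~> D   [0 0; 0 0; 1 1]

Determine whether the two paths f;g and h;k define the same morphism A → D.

Path 1 = f;g:
  e0=⟨1,0⟩ f~>⟨0,0⟩ g~>⟨0,0,0⟩
  e1=⟨0,1⟩ f~>⟨1,0⟩ g~>⟨0,0,1⟩
  result₁ = [0 0; 0 0; 0 1]
Path 2 = h;k:
  e0=⟨1,0⟩ h~>⟨1,1⟩ k~>⟨0,0,0⟩
  e1=⟨0,1⟩ h~>⟨1,0⟩ k~>⟨0,0,1⟩
  result₂ = [0 0; 0 0; 0 1]
Equal? equal; square commutes

Answer: COMMUTES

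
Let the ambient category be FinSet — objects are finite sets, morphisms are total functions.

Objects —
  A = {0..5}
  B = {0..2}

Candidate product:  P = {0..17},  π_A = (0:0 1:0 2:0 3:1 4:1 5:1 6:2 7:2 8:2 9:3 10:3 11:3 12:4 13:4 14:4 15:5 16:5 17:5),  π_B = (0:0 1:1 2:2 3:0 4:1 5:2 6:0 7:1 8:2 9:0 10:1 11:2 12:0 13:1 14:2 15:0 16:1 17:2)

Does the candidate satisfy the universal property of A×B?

Answer: VALID PRODUCT

Derivation:
|A|·|B| = 6·3 = 18;  |P| = 18
Check the pairing map k ↦ (π_A(k), π_B(k)):
  0 : (0,0)
  1 : (0,1)
  2 : (0,2)
  3 : (1,0)
  4 : (1,1)
  5 : (1,2)
  6 : (2,0)
  7 : (2,1)
  8 : (2,2)
  9 : (3,0)
  10 : (3,1)
  11 : (3,2)
  12 : (4,0)
  13 : (4,1)
  14 : (4,2)
  15 : (5,0)
  16 : (5,1)
  17 : (5,2)
distinct pairs in image: 18 / 18 needed
  → bijection onto A×B; projections well-typed.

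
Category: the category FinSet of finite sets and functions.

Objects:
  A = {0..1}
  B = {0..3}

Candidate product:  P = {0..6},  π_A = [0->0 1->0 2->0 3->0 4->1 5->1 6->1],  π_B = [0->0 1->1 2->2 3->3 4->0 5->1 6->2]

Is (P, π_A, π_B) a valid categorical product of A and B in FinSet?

|A|·|B| = 2·4 = 8;  |P| = 7
  → cardinalities differ; no bijection possible.

Answer: NOT A VALID PRODUCT — |P|=7 ≠ |A|·|B|=8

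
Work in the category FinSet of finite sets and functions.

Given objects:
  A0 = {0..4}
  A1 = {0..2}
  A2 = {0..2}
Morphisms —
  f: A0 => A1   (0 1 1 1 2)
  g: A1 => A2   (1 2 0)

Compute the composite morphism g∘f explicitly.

  0 f=>0 g=>1
  1 f=>1 g=>2
  2 f=>1 g=>2
  3 f=>1 g=>2
  4 f=>2 g=>0
⟦path⟧: (1 2 2 2 0)

Answer: (1 2 2 2 0)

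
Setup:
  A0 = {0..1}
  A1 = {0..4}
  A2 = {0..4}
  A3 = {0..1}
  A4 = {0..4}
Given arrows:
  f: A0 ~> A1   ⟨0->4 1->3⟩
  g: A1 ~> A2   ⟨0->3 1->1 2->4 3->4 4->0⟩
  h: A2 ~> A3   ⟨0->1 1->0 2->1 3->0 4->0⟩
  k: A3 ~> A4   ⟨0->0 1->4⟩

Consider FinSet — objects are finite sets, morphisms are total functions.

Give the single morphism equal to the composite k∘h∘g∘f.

  0 f~>4 g~>0 h~>1 k~>4
  1 f~>3 g~>4 h~>0 k~>0
⟦path⟧: ⟨0->4 1->0⟩

Answer: ⟨0->4 1->0⟩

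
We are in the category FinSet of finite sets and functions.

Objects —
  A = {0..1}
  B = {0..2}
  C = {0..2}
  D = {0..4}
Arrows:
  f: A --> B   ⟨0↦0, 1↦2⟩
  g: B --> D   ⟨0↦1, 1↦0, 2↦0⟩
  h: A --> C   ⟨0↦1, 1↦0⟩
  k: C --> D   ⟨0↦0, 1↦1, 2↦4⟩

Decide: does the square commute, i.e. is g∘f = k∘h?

Along f;g (path 1):
  0 f-->0 g-->1
  1 f-->2 g-->0
  composite₁ = ⟨0↦1, 1↦0⟩
Along h;k (path 2):
  0 h-->1 k-->1
  1 h-->0 k-->0
  composite₂ = ⟨0↦1, 1↦0⟩
Equal? equal; square commutes

Answer: COMMUTES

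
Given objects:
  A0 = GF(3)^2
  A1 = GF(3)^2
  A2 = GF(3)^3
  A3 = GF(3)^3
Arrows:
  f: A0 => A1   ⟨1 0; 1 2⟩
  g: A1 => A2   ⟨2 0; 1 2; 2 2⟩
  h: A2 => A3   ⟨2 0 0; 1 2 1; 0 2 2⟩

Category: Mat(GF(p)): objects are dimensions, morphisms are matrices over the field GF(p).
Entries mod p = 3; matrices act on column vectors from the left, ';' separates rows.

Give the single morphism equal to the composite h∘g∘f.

  e0=(1,0) f=>(1,1) g=>(2,0,1) h=>(1,0,2)
  e1=(0,1) f=>(0,2) g=>(0,1,1) h=>(0,0,1)
composite: ⟨1 0; 0 0; 2 1⟩

Answer: ⟨1 0; 0 0; 2 1⟩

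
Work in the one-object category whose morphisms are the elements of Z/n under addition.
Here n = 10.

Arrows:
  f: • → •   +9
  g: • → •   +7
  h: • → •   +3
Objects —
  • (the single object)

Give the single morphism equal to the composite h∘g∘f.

Answer: +9

Work:
  0 +9≡9 +7≡6 +3≡9  (mod 10)
composite: +9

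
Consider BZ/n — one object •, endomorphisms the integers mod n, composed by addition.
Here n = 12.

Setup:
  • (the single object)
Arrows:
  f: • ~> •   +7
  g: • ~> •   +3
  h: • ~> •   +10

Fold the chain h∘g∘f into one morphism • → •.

  0 +7≡7 +3≡10 +10≡8  (mod 12)
⟦path⟧: +8

Answer: +8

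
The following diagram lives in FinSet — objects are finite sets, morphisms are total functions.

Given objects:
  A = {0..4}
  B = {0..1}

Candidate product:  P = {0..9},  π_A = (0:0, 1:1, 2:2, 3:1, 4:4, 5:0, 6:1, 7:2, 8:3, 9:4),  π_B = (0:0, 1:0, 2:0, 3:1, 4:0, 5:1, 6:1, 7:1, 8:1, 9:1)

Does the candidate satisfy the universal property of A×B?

Answer: NOT A VALID PRODUCT — duplicate pair at indices 6,3

Work:
|A|·|B| = 5·2 = 10;  |P| = 10
Check the pairing map k ↦ (π_A(k), π_B(k)):
  0 : (0,0)
  1 : (1,0)
  2 : (2,0)
  3 : (1,1)
  4 : (4,0)
  5 : (0,1)
  6 : (1,1)  ✗ repeats pair of k=3
  7 : (2,1)
  8 : (3,1)
  9 : (4,1)
distinct pairs in image: 9 / 10 needed
  → (1,1) hit at k=3 and k=6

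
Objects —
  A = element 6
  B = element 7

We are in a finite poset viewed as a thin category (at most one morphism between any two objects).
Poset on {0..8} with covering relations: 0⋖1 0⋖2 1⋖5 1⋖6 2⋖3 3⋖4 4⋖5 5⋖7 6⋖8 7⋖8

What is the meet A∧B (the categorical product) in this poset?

Answer: A∧B = 1

Trace:
Lower bounds of A=6 and B=7: {0,1}
  0 ⊑ 1
  1 ⊑ 1
glb = 1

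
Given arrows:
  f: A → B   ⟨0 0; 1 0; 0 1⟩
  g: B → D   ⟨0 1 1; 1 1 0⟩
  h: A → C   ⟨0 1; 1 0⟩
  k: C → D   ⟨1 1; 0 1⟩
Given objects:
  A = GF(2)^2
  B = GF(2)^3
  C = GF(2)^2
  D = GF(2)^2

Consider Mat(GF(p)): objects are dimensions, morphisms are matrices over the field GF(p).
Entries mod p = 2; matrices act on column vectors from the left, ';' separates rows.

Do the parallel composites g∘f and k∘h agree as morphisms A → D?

Answer: COMMUTES

Work:
Along f;g (path 1):
  e0=(1,0) f→(0,1,0) g→(1,1)
  e1=(0,1) f→(0,0,1) g→(1,0)
  ⟦path⟧₁ = ⟨1 1; 1 0⟩
Along h;k (path 2):
  e0=(1,0) h→(0,1) k→(1,1)
  e1=(0,1) h→(1,0) k→(1,0)
  ⟦path⟧₂ = ⟨1 1; 1 0⟩
Equal? same morphism ✓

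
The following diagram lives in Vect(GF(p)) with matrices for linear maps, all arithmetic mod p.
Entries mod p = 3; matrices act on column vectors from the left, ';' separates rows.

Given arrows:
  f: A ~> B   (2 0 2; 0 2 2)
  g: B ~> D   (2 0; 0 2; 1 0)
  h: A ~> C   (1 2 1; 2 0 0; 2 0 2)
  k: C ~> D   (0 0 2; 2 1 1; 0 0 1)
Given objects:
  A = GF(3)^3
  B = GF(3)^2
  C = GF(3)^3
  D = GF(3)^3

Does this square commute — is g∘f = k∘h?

Along f;g (path 1):
  e0=[1,0,0] f~>[2,0] g~>[1,0,2]
  e1=[0,1,0] f~>[0,2] g~>[0,1,0]
  e2=[0,0,1] f~>[2,2] g~>[1,1,2]
  result₁ = (1 0 1; 0 1 1; 2 0 2)
Along h;k (path 2):
  e0=[1,0,0] h~>[1,2,2] k~>[1,0,2]
  e1=[0,1,0] h~>[2,0,0] k~>[0,1,0]
  e2=[0,0,1] h~>[1,0,2] k~>[1,1,2]
  result₂ = (1 0 1; 0 1 1; 2 0 2)
Equal? YES — commutes

Answer: COMMUTES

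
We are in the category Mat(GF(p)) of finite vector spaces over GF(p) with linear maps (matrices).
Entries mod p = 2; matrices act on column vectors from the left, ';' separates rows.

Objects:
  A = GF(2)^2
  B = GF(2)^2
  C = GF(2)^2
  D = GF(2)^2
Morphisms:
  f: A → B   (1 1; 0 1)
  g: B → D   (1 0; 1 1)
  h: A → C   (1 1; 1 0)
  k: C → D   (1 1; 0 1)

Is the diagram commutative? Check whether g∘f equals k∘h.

1) trace f;g:
  e0=[1,0] f→[1,0] g→[1,1]
  e1=[0,1] f→[1,1] g→[1,0]
  result₁ = (1 1; 1 0)
2) trace h;k:
  e0=[1,0] h→[1,1] k→[0,1]
  e1=[0,1] h→[1,0] k→[1,0]
  result₂ = (0 1; 1 0)
Equal? NO — does not commute

Answer: DOES NOT COMMUTE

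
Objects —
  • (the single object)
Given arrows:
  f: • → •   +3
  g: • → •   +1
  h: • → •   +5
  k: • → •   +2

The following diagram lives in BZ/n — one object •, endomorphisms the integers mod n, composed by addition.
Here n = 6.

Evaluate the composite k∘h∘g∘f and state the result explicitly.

Answer: +5

Derivation:
  0 +3≡3 +1≡4 +5≡3 +2≡5  (mod 6)
composite: +5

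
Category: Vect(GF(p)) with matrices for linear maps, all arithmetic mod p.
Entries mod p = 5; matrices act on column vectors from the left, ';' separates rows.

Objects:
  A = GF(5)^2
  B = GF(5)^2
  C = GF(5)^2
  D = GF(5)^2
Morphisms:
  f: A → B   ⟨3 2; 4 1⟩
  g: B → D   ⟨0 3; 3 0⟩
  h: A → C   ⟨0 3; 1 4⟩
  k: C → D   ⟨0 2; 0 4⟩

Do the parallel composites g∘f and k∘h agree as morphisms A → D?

Answer: COMMUTES

Work:
1) trace f;g:
  e0=[1,0] f→[3,4] g→[2,4]
  e1=[0,1] f→[2,1] g→[3,1]
  ⟦path⟧₁ = ⟨2 3; 4 1⟩
2) trace h;k:
  e0=[1,0] h→[0,1] k→[2,4]
  e1=[0,1] h→[3,4] k→[3,1]
  ⟦path⟧₂ = ⟨2 3; 4 1⟩
Equal? equal; square commutes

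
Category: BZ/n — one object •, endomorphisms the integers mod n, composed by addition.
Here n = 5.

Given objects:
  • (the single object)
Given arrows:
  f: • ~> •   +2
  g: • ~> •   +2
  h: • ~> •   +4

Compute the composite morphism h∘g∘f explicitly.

Answer: +3

Derivation:
  0 +2≡2 +2≡4 +4≡3  (mod 5)
⟦path⟧: +3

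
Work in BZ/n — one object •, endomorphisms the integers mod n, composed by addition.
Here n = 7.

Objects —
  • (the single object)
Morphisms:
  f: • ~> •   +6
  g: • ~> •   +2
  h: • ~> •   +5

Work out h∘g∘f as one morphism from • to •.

  0 +6≡6 +2≡1 +5≡6  (mod 7)
⟦path⟧: +6

Answer: +6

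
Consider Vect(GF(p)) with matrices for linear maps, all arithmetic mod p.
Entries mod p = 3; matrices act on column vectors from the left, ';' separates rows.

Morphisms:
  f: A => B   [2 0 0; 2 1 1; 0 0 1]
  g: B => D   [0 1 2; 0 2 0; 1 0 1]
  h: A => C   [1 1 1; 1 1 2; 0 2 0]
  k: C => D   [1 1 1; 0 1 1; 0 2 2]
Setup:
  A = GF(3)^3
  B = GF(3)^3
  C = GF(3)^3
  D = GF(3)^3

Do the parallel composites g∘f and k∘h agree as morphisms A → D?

Along f;g (path 1):
  e0=⟨1,0,0⟩ f=>⟨2,2,0⟩ g=>⟨2,1,2⟩
  e1=⟨0,1,0⟩ f=>⟨0,1,0⟩ g=>⟨1,2,0⟩
  e2=⟨0,0,1⟩ f=>⟨0,1,1⟩ g=>⟨0,2,1⟩
  ⟦path⟧₁ = [2 1 0; 1 2 2; 2 0 1]
Along h;k (path 2):
  e0=⟨1,0,0⟩ h=>⟨1,1,0⟩ k=>⟨2,1,2⟩
  e1=⟨0,1,0⟩ h=>⟨1,1,2⟩ k=>⟨1,0,0⟩
  e2=⟨0,0,1⟩ h=>⟨1,2,0⟩ k=>⟨0,2,1⟩
  ⟦path⟧₂ = [2 1 0; 1 0 2; 2 0 1]
Equal? differ; not commutative

Answer: DOES NOT COMMUTE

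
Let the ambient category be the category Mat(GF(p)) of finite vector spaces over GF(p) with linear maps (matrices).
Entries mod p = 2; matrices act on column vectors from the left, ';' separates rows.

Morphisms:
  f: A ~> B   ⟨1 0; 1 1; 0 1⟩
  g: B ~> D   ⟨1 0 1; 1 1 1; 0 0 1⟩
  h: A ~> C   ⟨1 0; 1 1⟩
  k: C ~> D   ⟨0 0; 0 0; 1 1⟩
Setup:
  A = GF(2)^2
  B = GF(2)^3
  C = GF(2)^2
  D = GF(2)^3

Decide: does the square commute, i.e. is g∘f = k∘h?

Along f;g (path 1):
  e0=(1,0) f~>(1,1,0) g~>(1,0,0)
  e1=(0,1) f~>(0,1,1) g~>(1,0,1)
  result₁ = ⟨1 1; 0 0; 0 1⟩
Along h;k (path 2):
  e0=(1,0) h~>(1,1) k~>(0,0,0)
  e1=(0,1) h~>(0,1) k~>(0,0,1)
  result₂ = ⟨0 0; 0 0; 0 1⟩
Equal? distinct morphisms ✗

Answer: DOES NOT COMMUTE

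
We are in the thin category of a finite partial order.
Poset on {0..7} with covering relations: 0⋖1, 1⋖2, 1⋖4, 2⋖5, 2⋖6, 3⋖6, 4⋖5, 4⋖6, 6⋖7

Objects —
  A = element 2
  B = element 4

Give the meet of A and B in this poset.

Answer: A∧B = 1

Work:
Lower bounds of A=2 and B=4: {0,1}
  0 <= 1
  1 <= 1
glb = 1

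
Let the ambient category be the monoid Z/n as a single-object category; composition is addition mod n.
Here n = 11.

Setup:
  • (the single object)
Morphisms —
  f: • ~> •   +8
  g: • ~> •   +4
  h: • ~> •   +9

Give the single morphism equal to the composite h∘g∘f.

Answer: +10

Derivation:
  0 +8≡8 +4≡1 +9≡10  (mod 11)
result: +10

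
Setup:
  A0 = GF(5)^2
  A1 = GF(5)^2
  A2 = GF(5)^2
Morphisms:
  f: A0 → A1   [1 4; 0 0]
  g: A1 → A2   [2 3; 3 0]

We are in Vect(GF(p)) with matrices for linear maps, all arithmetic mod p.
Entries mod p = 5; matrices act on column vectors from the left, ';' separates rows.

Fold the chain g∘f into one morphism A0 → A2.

  e0=(1,0) f→(1,0) g→(2,3)
  e1=(0,1) f→(4,0) g→(3,2)
composite: [2 3; 3 2]

Answer: [2 3; 3 2]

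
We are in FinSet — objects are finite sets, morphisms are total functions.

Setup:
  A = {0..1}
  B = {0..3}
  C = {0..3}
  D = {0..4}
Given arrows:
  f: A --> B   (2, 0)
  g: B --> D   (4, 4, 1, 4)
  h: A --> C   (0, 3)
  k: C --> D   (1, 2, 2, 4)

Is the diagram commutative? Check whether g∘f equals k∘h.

1) trace f;g:
  0 f-->2 g-->1
  1 f-->0 g-->4
  ⟦path⟧₁ = (1, 4)
2) trace h;k:
  0 h-->0 k-->1
  1 h-->3 k-->4
  ⟦path⟧₂ = (1, 4)
Equal? YES — commutes

Answer: COMMUTES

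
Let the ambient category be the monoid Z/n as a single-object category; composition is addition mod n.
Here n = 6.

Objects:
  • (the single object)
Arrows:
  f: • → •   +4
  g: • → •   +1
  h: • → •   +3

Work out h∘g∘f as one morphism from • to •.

Answer: +2

Work:
  0 +4≡4 +1≡5 +3≡2  (mod 6)
result: +2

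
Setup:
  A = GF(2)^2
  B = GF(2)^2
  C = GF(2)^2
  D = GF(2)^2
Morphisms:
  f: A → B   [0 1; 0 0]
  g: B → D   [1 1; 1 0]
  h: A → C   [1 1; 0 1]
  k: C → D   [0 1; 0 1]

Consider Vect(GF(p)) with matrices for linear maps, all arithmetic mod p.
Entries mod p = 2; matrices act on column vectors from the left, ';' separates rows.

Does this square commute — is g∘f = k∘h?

Answer: COMMUTES

Derivation:
Path 1 = f;g:
  e0=⟨1,0⟩ f→⟨0,0⟩ g→⟨0,0⟩
  e1=⟨0,1⟩ f→⟨1,0⟩ g→⟨1,1⟩
  result₁ = [0 1; 0 1]
Path 2 = h;k:
  e0=⟨1,0⟩ h→⟨1,0⟩ k→⟨0,0⟩
  e1=⟨0,1⟩ h→⟨1,1⟩ k→⟨1,1⟩
  result₂ = [0 1; 0 1]
Equal? YES — commutes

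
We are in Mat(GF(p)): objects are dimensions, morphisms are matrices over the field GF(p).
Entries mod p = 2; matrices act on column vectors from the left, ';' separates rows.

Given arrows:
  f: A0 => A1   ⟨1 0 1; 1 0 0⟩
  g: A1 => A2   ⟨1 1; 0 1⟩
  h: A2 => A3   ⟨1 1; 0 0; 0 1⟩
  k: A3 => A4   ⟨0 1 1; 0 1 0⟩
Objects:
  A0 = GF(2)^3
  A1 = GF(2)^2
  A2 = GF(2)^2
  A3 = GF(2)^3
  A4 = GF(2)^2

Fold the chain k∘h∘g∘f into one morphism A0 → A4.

  e0=(1,0,0) f=>(1,1) g=>(0,1) h=>(1,0,1) k=>(1,0)
  e1=(0,1,0) f=>(0,0) g=>(0,0) h=>(0,0,0) k=>(0,0)
  e2=(0,0,1) f=>(1,0) g=>(1,0) h=>(1,0,0) k=>(0,0)
result: ⟨1 0 0; 0 0 0⟩

Answer: ⟨1 0 0; 0 0 0⟩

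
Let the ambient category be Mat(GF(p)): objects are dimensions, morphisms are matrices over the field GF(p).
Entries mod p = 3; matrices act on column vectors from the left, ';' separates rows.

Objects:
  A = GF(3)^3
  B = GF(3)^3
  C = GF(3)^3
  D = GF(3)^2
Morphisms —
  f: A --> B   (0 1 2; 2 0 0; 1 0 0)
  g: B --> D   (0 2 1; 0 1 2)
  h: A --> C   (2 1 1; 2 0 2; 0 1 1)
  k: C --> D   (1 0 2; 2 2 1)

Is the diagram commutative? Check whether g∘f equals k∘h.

Answer: DOES NOT COMMUTE

Trace:
Along f;g (path 1):
  e0=⟨1,0,0⟩ f-->⟨0,2,1⟩ g-->⟨2,1⟩
  e1=⟨0,1,0⟩ f-->⟨1,0,0⟩ g-->⟨0,0⟩
  e2=⟨0,0,1⟩ f-->⟨2,0,0⟩ g-->⟨0,0⟩
  composite₁ = (2 0 0; 1 0 0)
Along h;k (path 2):
  e0=⟨1,0,0⟩ h-->⟨2,2,0⟩ k-->⟨2,2⟩
  e1=⟨0,1,0⟩ h-->⟨1,0,1⟩ k-->⟨0,0⟩
  e2=⟨0,0,1⟩ h-->⟨1,2,1⟩ k-->⟨0,1⟩
  composite₂ = (2 0 0; 2 0 1)
Equal? NO — does not commute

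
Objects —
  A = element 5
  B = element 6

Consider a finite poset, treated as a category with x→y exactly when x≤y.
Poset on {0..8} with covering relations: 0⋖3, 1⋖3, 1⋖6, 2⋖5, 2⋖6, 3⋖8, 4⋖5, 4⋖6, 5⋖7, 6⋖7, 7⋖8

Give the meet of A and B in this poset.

Answer: NO MEET EXISTS

Derivation:
Lower bounds of A=5 and B=6: {2,4}
  maximal lower bounds 2 and 4 are incomparable: neither 2⊑4 nor 4⊑2
→ no greatest lower bound exists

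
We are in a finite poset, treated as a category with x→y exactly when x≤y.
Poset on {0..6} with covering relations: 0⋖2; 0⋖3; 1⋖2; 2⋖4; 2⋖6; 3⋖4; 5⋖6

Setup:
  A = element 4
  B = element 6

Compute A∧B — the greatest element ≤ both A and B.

Answer: A∧B = 2

Derivation:
Common predecessors of 4,6: {0,1,2}
  0 ≤ 2
  1 ≤ 2
  2 ≤ 2
glb = 2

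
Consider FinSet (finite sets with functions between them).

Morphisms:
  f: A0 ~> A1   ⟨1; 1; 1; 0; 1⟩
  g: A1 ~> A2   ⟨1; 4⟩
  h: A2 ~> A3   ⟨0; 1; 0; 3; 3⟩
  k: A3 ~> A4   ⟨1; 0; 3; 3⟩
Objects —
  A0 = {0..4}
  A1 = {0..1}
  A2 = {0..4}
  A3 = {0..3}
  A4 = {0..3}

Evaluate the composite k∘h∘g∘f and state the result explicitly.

  0 f~>1 g~>4 h~>3 k~>3
  1 f~>1 g~>4 h~>3 k~>3
  2 f~>1 g~>4 h~>3 k~>3
  3 f~>0 g~>1 h~>1 k~>0
  4 f~>1 g~>4 h~>3 k~>3
result: ⟨3; 3; 3; 0; 3⟩

Answer: ⟨3; 3; 3; 0; 3⟩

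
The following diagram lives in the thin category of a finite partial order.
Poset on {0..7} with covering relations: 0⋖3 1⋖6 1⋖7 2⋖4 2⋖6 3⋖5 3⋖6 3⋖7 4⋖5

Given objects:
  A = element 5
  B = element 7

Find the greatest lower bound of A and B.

Answer: A∧B = 3

Derivation:
Common predecessors of 5,7: {0,3}
  0 <= 3
  3 <= 3
glb = 3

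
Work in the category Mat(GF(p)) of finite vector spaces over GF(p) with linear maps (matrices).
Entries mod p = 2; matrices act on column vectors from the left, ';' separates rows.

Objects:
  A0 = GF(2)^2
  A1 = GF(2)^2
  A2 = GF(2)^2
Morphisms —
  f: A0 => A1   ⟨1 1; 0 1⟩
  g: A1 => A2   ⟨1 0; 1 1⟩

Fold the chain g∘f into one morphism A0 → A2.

Answer: ⟨1 1; 1 0⟩

Derivation:
  e0=[1,0] f=>[1,0] g=>[1,1]
  e1=[0,1] f=>[1,1] g=>[1,0]
⟦path⟧: ⟨1 1; 1 0⟩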